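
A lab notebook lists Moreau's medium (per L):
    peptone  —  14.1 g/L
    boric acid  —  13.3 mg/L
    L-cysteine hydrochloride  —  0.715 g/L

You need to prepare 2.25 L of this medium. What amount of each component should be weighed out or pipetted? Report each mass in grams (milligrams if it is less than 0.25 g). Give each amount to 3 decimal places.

Scale factor relative to 1 L: 2.25.
peptone: 14.1 g/L × 2.25 L = 31.725 g
boric acid: 13.3 mg/L × 2.25 L = 29.925 mg
L-cysteine hydrochloride: 0.715 g/L × 2.25 L = 1.609 g

peptone 31.725 g; boric acid 29.925 mg; L-cysteine hydrochloride 1.609 g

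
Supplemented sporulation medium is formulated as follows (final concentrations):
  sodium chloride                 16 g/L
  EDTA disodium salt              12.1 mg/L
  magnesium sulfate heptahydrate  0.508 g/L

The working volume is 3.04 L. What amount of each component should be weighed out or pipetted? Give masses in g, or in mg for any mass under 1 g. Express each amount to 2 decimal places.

Working volume: 3.04 L.
sodium chloride: 16 g/L × 3.04 L = 48.64 g
EDTA disodium salt: 12.1 mg/L × 3.04 L = 36.78 mg
magnesium sulfate heptahydrate: 0.508 g/L × 3.04 L = 1.54 g

sodium chloride 48.64 g; EDTA disodium salt 36.78 mg; magnesium sulfate heptahydrate 1.54 g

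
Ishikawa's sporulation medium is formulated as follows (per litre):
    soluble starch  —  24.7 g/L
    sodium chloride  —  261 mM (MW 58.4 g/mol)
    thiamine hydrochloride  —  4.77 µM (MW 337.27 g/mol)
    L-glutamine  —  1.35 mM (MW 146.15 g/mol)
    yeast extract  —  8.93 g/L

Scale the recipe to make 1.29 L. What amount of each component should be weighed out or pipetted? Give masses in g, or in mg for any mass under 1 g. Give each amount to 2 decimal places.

soluble starch 31.86 g; sodium chloride 19.66 g; thiamine hydrochloride 2.08 mg; L-glutamine 254.52 mg; yeast extract 11.52 g

Scale factor relative to 1 L: 1.29.
soluble starch: 24.7 g/L × 1.29 L = 31.86 g
sodium chloride: 261 mmol/L × 58.4 g/mol × 1.29 L ÷ 1000 = 19.66 g
thiamine hydrochloride: 4.77 µmol/L × 337.27 g/mol × 1.29 L ÷ 1000 = 2.08 mg
L-glutamine: 1.35 mmol/L × 146.15 mg/mmol × 1.29 L = 254.52 mg
yeast extract: 8.93 g/L × 1.29 L = 11.52 g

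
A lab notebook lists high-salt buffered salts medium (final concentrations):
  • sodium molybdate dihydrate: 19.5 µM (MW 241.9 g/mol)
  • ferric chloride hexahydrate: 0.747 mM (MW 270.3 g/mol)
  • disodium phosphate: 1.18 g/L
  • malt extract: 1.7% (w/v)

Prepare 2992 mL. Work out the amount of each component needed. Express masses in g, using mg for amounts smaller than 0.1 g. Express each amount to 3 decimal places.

sodium molybdate dihydrate 14.113 mg; ferric chloride hexahydrate 0.604 g; disodium phosphate 3.531 g; malt extract 50.864 g

Working volume: 2992 mL = 2.992 L.
sodium molybdate dihydrate: 19.5 µmol/L × 241.9 g/mol × 2.992 L ÷ 1000 = 14.113 mg
ferric chloride hexahydrate: 0.747 mmol/L × 270.3 g/mol × 2.992 L ÷ 1000 = 0.604 g
disodium phosphate: 1.18 g/L × 2.992 L = 3.531 g
malt extract: 1.7% w/v = 17 g/L → 17 × 2.992 L = 50.864 g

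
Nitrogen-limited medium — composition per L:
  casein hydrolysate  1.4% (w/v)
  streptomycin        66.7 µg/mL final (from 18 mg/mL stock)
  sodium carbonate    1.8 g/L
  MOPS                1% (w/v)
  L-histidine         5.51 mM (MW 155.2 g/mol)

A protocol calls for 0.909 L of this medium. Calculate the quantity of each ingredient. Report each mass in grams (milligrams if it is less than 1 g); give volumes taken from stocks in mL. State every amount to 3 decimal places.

Working volume: 0.909 L.
casein hydrolysate: 1.4 g per 100 mL × 909 mL ÷ 100 = 12.726 g
streptomycin: dilute stock: 66.7 µg/mL × 909 mL ÷ 18000 µg/mL = 3.368 mL
sodium carbonate: 1.8 g/L × 0.909 L = 1.636 g
MOPS: 1 g per 100 mL × 909 mL ÷ 100 = 9.090 g
L-histidine: 5.51 mmol/L × 155.2 mg/mmol × 0.909 L = 777.333 mg

casein hydrolysate 12.726 g; streptomycin 3.368 mL; sodium carbonate 1.636 g; MOPS 9.090 g; L-histidine 777.333 mg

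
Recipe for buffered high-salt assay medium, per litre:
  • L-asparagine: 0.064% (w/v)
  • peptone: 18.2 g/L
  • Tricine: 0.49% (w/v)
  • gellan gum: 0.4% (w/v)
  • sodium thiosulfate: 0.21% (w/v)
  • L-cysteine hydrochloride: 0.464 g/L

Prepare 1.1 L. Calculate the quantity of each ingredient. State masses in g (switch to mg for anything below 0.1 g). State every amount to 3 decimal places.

L-asparagine 0.704 g; peptone 20.020 g; Tricine 5.390 g; gellan gum 4.400 g; sodium thiosulfate 2.310 g; L-cysteine hydrochloride 0.510 g

Scale factor relative to 1 L: 1.1.
L-asparagine: 0.064 g per 100 mL × 1100 mL ÷ 100 = 0.704 g
peptone: 18.2 g/L × 1.1 L = 20.020 g
Tricine: 0.49 g per 100 mL × 1100 mL ÷ 100 = 5.390 g
gellan gum: 0.4% w/v = 4 g/L → 4 × 1.1 L = 4.400 g
sodium thiosulfate: 0.21% w/v = 2.1 g/L → 2.1 × 1.1 L = 2.310 g
L-cysteine hydrochloride: 0.464 g/L × 1.1 L = 0.510 g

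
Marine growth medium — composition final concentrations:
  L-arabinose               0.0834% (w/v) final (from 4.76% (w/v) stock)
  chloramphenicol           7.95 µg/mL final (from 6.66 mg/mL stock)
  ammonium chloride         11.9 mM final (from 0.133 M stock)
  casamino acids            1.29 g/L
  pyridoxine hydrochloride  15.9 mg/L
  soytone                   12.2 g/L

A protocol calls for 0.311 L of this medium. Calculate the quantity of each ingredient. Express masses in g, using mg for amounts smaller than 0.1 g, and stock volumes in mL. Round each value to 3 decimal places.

Working volume: 0.311 L.
L-arabinose: C1V1 = C2V2 → 0.0834% ÷ 4.76% × 311 mL = 5.449 mL
chloramphenicol: V = C2·V2/C1 = 7.95 µg/mL × 311 mL ÷ 6660 µg/mL = 0.371 mL
ammonium chloride: dilute stock: 11.9 mM × 311 mL ÷ 133 mM = 27.826 mL
casamino acids: 1.29 g/L × 0.311 L = 0.401 g
pyridoxine hydrochloride: 15.9 mg/L × 0.311 L = 4.945 mg
soytone: 12.2 g/L × 0.311 L = 3.794 g

L-arabinose 5.449 mL; chloramphenicol 0.371 mL; ammonium chloride 27.826 mL; casamino acids 0.401 g; pyridoxine hydrochloride 4.945 mg; soytone 3.794 g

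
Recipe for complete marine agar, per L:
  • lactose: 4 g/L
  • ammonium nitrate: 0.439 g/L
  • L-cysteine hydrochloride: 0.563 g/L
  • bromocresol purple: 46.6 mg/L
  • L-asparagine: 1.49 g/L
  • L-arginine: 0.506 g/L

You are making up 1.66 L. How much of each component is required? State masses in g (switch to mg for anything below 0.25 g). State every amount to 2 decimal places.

lactose 6.64 g; ammonium nitrate 0.73 g; L-cysteine hydrochloride 0.93 g; bromocresol purple 77.36 mg; L-asparagine 2.47 g; L-arginine 0.84 g

Scale factor relative to 1 L: 1.66.
lactose: 4 g/L × 1.66 L = 6.64 g
ammonium nitrate: 0.439 g/L × 1.66 L = 0.73 g
L-cysteine hydrochloride: 0.563 g/L × 1.66 L = 0.93 g
bromocresol purple: 46.6 mg/L × 1.66 L = 77.36 mg
L-asparagine: 1.49 g/L × 1.66 L = 2.47 g
L-arginine: 0.506 g/L × 1.66 L = 0.84 g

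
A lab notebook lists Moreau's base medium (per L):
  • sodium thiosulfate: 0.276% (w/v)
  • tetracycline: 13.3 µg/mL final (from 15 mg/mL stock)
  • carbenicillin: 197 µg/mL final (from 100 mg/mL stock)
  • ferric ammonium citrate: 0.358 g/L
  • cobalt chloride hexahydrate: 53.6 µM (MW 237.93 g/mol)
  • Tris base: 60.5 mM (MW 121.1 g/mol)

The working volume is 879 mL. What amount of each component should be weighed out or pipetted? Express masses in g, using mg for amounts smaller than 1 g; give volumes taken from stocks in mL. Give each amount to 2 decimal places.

sodium thiosulfate 2.43 g; tetracycline 0.78 mL; carbenicillin 1.73 mL; ferric ammonium citrate 314.68 mg; cobalt chloride hexahydrate 11.21 mg; Tris base 6.44 g

Scale factor relative to 1 L: 0.879.
sodium thiosulfate: 0.276% w/v = 2.76 g/L → 2.76 × 0.879 L = 2.43 g
tetracycline: C1V1 = C2V2 → 13.3 µg/mL × 879 mL ÷ 15000 µg/mL = 0.78 mL
carbenicillin: V = C2·V2/C1 = 197 µg/mL × 879 mL ÷ 100000 µg/mL = 1.73 mL
ferric ammonium citrate: 0.358 g/L × 0.879 L = 0.314682 g = 314.68 mg
cobalt chloride hexahydrate: 53.6 µmol/L × 237.93 g/mol × 0.879 L ÷ 1000 = 11.21 mg
Tris base: 60.5 mmol/L × 121.1 g/mol × 0.879 L ÷ 1000 = 6.44 g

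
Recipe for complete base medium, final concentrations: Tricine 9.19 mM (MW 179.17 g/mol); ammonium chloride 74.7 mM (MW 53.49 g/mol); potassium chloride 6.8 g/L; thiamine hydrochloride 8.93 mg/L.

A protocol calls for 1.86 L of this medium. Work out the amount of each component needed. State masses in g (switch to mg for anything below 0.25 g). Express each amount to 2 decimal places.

Working volume: 1.86 L.
Tricine: 9.19 mmol/L × 179.17 g/mol × 1.86 L ÷ 1000 = 3.06 g
ammonium chloride: 74.7 mmol/L × 53.49 g/mol × 1.86 L ÷ 1000 = 7.43 g
potassium chloride: 6.8 g/L × 1.86 L = 12.65 g
thiamine hydrochloride: 8.93 mg/L × 1.86 L = 16.61 mg

Tricine 3.06 g; ammonium chloride 7.43 g; potassium chloride 12.65 g; thiamine hydrochloride 16.61 mg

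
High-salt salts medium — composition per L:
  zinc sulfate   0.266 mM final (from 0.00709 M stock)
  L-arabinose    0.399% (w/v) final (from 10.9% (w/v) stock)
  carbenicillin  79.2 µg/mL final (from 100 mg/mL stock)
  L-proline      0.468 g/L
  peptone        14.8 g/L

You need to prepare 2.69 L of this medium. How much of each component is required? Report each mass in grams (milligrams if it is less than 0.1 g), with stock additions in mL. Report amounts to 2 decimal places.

zinc sulfate 100.92 mL; L-arabinose 98.47 mL; carbenicillin 2.13 mL; L-proline 1.26 g; peptone 39.81 g

Working volume: 2.69 L.
zinc sulfate: V = C2·V2/C1 = 0.266 mM × 2690 mL ÷ 7.09 mM = 100.92 mL
L-arabinose: V = C2·V2/C1 = 0.399% ÷ 10.9% × 2690 mL = 98.47 mL
carbenicillin: C1V1 = C2V2 → 79.2 µg/mL × 2690 mL ÷ 100000 µg/mL = 2.13 mL
L-proline: 0.468 g/L × 2.69 L = 1.26 g
peptone: 14.8 g/L × 2.69 L = 39.81 g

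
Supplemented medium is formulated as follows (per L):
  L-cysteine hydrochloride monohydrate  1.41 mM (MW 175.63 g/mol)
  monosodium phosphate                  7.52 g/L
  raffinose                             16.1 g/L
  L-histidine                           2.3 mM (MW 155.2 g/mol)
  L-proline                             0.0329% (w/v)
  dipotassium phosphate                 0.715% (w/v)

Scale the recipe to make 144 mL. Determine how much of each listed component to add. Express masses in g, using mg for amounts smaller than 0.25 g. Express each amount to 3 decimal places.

L-cysteine hydrochloride monohydrate 35.660 mg; monosodium phosphate 1.083 g; raffinose 2.318 g; L-histidine 51.402 mg; L-proline 47.376 mg; dipotassium phosphate 1.030 g

Scale factor relative to 1 L: 0.144.
L-cysteine hydrochloride monohydrate: 1.41 mmol/L × 175.63 mg/mmol × 0.144 L = 35.660 mg
monosodium phosphate: 7.52 g/L × 0.144 L = 1.083 g
raffinose: 16.1 g/L × 0.144 L = 2.318 g
L-histidine: 2.3 mmol/L × 155.2 mg/mmol × 0.144 L = 51.402 mg
L-proline: 0.0329 g per 100 mL × 144 mL ÷ 100 = 0.047376 g = 47.376 mg
dipotassium phosphate: 0.715 g per 100 mL × 144 mL ÷ 100 = 1.030 g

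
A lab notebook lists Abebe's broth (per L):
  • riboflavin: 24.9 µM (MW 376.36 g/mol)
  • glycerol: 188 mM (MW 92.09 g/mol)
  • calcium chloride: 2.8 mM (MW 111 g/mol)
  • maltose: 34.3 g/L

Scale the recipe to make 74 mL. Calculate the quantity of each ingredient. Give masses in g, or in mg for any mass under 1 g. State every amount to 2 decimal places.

riboflavin 0.69 mg; glycerol 1.28 g; calcium chloride 23.00 mg; maltose 2.54 g

Scale factor relative to 1 L: 0.074.
riboflavin: 24.9 µmol/L × 376.36 g/mol × 0.074 L ÷ 1000 = 0.69 mg
glycerol: 188 mmol/L × 92.09 g/mol × 0.074 L ÷ 1000 = 1.28 g
calcium chloride: 2.8 mmol/L × 111 mg/mmol × 0.074 L = 23.00 mg
maltose: 34.3 g/L × 0.074 L = 2.54 g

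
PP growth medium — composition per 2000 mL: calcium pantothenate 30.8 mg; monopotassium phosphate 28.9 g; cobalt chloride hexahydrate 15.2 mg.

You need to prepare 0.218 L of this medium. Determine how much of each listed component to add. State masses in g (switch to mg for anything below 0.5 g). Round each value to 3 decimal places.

calcium pantothenate 3.357 mg; monopotassium phosphate 3.150 g; cobalt chloride hexahydrate 1.657 mg

Ratio of target to recipe volume: 218 / 2000 = 0.109.
calcium pantothenate: 30.8 mg × (218 mL / 2000 mL) = 3.357 mg
monopotassium phosphate: 28.9 g × (218 mL / 2000 mL) = 3.150 g
cobalt chloride hexahydrate: 15.2 mg × (218 mL / 2000 mL) = 1.657 mg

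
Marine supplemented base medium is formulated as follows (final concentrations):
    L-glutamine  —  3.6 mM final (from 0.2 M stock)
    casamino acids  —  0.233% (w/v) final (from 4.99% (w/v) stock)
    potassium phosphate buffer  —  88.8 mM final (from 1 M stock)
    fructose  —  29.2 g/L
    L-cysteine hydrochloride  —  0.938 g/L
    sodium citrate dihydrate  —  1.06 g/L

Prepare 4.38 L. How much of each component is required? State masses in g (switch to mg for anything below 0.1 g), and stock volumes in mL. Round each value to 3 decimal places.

L-glutamine 78.840 mL; casamino acids 204.517 mL; potassium phosphate buffer 388.944 mL; fructose 127.896 g; L-cysteine hydrochloride 4.108 g; sodium citrate dihydrate 4.643 g

Scale factor relative to 1 L: 4.38.
L-glutamine: V = C2·V2/C1 = 3.6 mM × 4380 mL ÷ 200 mM = 78.840 mL
casamino acids: C1V1 = C2V2 → 0.233% ÷ 4.99% × 4380 mL = 204.517 mL
potassium phosphate buffer: C1V1 = C2V2 → 88.8 mM × 4380 mL ÷ 1000 mM = 388.944 mL
fructose: 29.2 g/L × 4.38 L = 127.896 g
L-cysteine hydrochloride: 0.938 g/L × 4.38 L = 4.108 g
sodium citrate dihydrate: 1.06 g/L × 4.38 L = 4.643 g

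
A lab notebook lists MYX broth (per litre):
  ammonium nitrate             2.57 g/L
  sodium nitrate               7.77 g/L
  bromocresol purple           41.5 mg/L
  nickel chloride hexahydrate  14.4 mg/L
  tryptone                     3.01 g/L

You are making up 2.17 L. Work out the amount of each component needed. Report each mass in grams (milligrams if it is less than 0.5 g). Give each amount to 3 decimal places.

ammonium nitrate 5.577 g; sodium nitrate 16.861 g; bromocresol purple 90.055 mg; nickel chloride hexahydrate 31.248 mg; tryptone 6.532 g

Scale factor relative to 1 L: 2.17.
ammonium nitrate: 2.57 g/L × 2.17 L = 5.577 g
sodium nitrate: 7.77 g/L × 2.17 L = 16.861 g
bromocresol purple: 41.5 mg/L × 2.17 L = 90.055 mg
nickel chloride hexahydrate: 14.4 mg/L × 2.17 L = 31.248 mg
tryptone: 3.01 g/L × 2.17 L = 6.532 g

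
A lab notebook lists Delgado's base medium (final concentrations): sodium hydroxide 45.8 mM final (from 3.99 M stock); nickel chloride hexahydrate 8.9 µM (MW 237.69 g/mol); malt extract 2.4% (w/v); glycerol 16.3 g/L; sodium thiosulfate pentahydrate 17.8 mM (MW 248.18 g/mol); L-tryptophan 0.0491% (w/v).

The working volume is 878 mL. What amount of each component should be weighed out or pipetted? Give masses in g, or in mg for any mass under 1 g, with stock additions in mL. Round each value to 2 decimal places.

sodium hydroxide 10.08 mL; nickel chloride hexahydrate 1.86 mg; malt extract 21.07 g; glycerol 14.31 g; sodium thiosulfate pentahydrate 3.88 g; L-tryptophan 431.10 mg

Scale factor relative to 1 L: 0.878.
sodium hydroxide: V = C2·V2/C1 = 45.8 mM × 878 mL ÷ 3990 mM = 10.08 mL
nickel chloride hexahydrate: 8.9 µmol/L × 237.69 g/mol × 0.878 L ÷ 1000 = 1.86 mg
malt extract: 2.4 g per 100 mL × 878 mL ÷ 100 = 21.07 g
glycerol: 16.3 g/L × 0.878 L = 14.31 g
sodium thiosulfate pentahydrate: 17.8 mmol/L × 248.18 g/mol × 0.878 L ÷ 1000 = 3.88 g
L-tryptophan: 0.0491% w/v = 0.491 g/L → 0.491 × 0.878 L = 0.431098 g = 431.10 mg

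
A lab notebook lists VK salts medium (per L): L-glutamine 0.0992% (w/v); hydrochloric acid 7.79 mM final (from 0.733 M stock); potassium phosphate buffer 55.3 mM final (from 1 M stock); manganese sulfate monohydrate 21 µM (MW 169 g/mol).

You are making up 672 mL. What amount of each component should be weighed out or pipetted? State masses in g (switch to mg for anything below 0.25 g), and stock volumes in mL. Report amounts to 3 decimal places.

L-glutamine 0.667 g; hydrochloric acid 7.142 mL; potassium phosphate buffer 37.162 mL; manganese sulfate monohydrate 2.385 mg

Working volume: 672 mL = 0.672 L.
L-glutamine: 0.0992 g per 100 mL × 672 mL ÷ 100 = 0.667 g
hydrochloric acid: dilute stock: 7.79 mM × 672 mL ÷ 733 mM = 7.142 mL
potassium phosphate buffer: C1V1 = C2V2 → 55.3 mM × 672 mL ÷ 1000 mM = 37.162 mL
manganese sulfate monohydrate: 21 µmol/L × 169 g/mol × 0.672 L ÷ 1000 = 2.385 mg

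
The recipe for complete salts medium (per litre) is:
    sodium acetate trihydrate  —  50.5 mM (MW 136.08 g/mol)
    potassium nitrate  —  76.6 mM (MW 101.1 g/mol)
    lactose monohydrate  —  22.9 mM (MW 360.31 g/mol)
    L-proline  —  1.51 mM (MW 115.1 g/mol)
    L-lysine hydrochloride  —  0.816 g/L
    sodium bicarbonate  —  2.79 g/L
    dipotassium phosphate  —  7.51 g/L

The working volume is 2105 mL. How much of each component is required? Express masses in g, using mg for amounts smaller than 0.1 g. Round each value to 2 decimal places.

sodium acetate trihydrate 14.47 g; potassium nitrate 16.30 g; lactose monohydrate 17.37 g; L-proline 0.37 g; L-lysine hydrochloride 1.72 g; sodium bicarbonate 5.87 g; dipotassium phosphate 15.81 g

Target volume = 2105 mL = 2.105 L.
sodium acetate trihydrate: 50.5 mmol/L × 136.08 g/mol × 2.105 L ÷ 1000 = 14.47 g
potassium nitrate: 76.6 mmol/L × 101.1 g/mol × 2.105 L ÷ 1000 = 16.30 g
lactose monohydrate: 22.9 mmol/L × 360.31 g/mol × 2.105 L ÷ 1000 = 17.37 g
L-proline: 1.51 mmol/L × 115.1 g/mol × 2.105 L ÷ 1000 = 0.37 g
L-lysine hydrochloride: 0.816 g/L × 2.105 L = 1.72 g
sodium bicarbonate: 2.79 g/L × 2.105 L = 5.87 g
dipotassium phosphate: 7.51 g/L × 2.105 L = 15.81 g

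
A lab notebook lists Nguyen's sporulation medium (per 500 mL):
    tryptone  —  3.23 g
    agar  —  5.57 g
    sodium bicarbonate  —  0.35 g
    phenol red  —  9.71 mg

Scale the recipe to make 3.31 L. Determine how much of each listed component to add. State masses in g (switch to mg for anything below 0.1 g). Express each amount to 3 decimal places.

tryptone 21.383 g; agar 36.873 g; sodium bicarbonate 2.317 g; phenol red 64.280 mg

Ratio of target to recipe volume: 3310 / 500 = 6.62.
tryptone: 3.23 g × (3310 mL / 500 mL) = 21.383 g
agar: 5.57 g × (3310 mL / 500 mL) = 36.873 g
sodium bicarbonate: 0.35 g × (3310 mL / 500 mL) = 2.317 g
phenol red: 9.71 mg × (3310 mL / 500 mL) = 64.280 mg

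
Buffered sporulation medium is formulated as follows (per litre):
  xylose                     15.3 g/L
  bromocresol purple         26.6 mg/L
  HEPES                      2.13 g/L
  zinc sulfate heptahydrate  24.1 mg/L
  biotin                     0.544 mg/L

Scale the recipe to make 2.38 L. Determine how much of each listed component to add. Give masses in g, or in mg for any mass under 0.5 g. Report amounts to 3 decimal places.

Scale factor relative to 1 L: 2.38.
xylose: 15.3 g/L × 2.38 L = 36.414 g
bromocresol purple: 26.6 mg/L × 2.38 L = 63.308 mg
HEPES: 2.13 g/L × 2.38 L = 5.069 g
zinc sulfate heptahydrate: 24.1 mg/L × 2.38 L = 57.358 mg
biotin: 0.544 mg/L × 2.38 L = 1.295 mg

xylose 36.414 g; bromocresol purple 63.308 mg; HEPES 5.069 g; zinc sulfate heptahydrate 57.358 mg; biotin 1.295 mg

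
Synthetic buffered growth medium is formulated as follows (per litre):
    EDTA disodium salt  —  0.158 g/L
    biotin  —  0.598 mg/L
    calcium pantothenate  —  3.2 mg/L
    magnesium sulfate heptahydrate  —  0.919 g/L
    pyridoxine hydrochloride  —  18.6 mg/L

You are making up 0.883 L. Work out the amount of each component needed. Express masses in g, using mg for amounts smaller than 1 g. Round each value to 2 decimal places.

Scale factor relative to 1 L: 0.883.
EDTA disodium salt: 0.158 g/L × 0.883 L = 0.139514 g = 139.51 mg
biotin: 0.598 mg/L × 0.883 L = 0.53 mg
calcium pantothenate: 3.2 mg/L × 0.883 L = 2.83 mg
magnesium sulfate heptahydrate: 0.919 g/L × 0.883 L = 0.811477 g = 811.48 mg
pyridoxine hydrochloride: 18.6 mg/L × 0.883 L = 16.42 mg

EDTA disodium salt 139.51 mg; biotin 0.53 mg; calcium pantothenate 2.83 mg; magnesium sulfate heptahydrate 811.48 mg; pyridoxine hydrochloride 16.42 mg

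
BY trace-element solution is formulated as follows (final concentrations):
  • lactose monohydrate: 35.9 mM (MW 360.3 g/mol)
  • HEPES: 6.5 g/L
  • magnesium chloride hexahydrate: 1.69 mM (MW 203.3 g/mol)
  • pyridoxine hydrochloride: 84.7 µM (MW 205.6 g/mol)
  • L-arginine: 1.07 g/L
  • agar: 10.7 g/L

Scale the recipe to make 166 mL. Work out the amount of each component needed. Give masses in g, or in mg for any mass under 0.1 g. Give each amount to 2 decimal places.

Scale factor relative to 1 L: 0.166.
lactose monohydrate: 35.9 mmol/L × 360.3 g/mol × 0.166 L ÷ 1000 = 2.15 g
HEPES: 6.5 g/L × 0.166 L = 1.08 g
magnesium chloride hexahydrate: 1.69 mmol/L × 203.3 mg/mmol × 0.166 L = 57.03 mg
pyridoxine hydrochloride: 84.7 µmol/L × 205.6 g/mol × 0.166 L ÷ 1000 = 2.89 mg
L-arginine: 1.07 g/L × 0.166 L = 0.18 g
agar: 10.7 g/L × 0.166 L = 1.78 g

lactose monohydrate 2.15 g; HEPES 1.08 g; magnesium chloride hexahydrate 57.03 mg; pyridoxine hydrochloride 2.89 mg; L-arginine 0.18 g; agar 1.78 g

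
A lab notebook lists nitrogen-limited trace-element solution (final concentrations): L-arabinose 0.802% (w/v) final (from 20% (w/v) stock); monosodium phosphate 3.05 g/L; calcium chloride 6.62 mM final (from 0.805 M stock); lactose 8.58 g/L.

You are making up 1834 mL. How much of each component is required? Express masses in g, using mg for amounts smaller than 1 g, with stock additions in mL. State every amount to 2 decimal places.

Scale factor relative to 1 L: 1.834.
L-arabinose: C1V1 = C2V2 → 0.802% ÷ 20% × 1834 mL = 73.54 mL
monosodium phosphate: 3.05 g/L × 1.834 L = 5.59 g
calcium chloride: dilute stock: 6.62 mM × 1834 mL ÷ 805 mM = 15.08 mL
lactose: 8.58 g/L × 1.834 L = 15.74 g

L-arabinose 73.54 mL; monosodium phosphate 5.59 g; calcium chloride 15.08 mL; lactose 15.74 g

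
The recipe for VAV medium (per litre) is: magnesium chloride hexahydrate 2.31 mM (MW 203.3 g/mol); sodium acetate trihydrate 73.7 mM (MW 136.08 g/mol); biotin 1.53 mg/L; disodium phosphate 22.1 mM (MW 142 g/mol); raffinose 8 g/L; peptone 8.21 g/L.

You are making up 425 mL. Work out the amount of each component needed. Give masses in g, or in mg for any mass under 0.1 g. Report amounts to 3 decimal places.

magnesium chloride hexahydrate 0.200 g; sodium acetate trihydrate 4.262 g; biotin 0.650 mg; disodium phosphate 1.334 g; raffinose 3.400 g; peptone 3.489 g

Working volume: 425 mL = 0.425 L.
magnesium chloride hexahydrate: 2.31 mmol/L × 203.3 g/mol × 0.425 L ÷ 1000 = 0.200 g
sodium acetate trihydrate: 73.7 mmol/L × 136.08 g/mol × 0.425 L ÷ 1000 = 4.262 g
biotin: 1.53 mg/L × 0.425 L = 0.650 mg
disodium phosphate: 22.1 mmol/L × 142 g/mol × 0.425 L ÷ 1000 = 1.334 g
raffinose: 8 g/L × 0.425 L = 3.400 g
peptone: 8.21 g/L × 0.425 L = 3.489 g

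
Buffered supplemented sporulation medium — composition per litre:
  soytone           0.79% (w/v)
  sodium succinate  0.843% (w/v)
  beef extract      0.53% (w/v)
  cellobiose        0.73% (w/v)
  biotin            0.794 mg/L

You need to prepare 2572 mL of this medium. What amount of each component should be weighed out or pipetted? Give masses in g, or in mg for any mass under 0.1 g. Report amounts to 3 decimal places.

Scale factor relative to 1 L: 2.572.
soytone: 0.79 g per 100 mL × 2572 mL ÷ 100 = 20.319 g
sodium succinate: 0.843 g per 100 mL × 2572 mL ÷ 100 = 21.682 g
beef extract: 0.53% w/v = 5.3 g/L → 5.3 × 2.572 L = 13.632 g
cellobiose: 0.73% w/v = 7.3 g/L → 7.3 × 2.572 L = 18.776 g
biotin: 0.794 mg/L × 2.572 L = 2.042 mg

soytone 20.319 g; sodium succinate 21.682 g; beef extract 13.632 g; cellobiose 18.776 g; biotin 2.042 mg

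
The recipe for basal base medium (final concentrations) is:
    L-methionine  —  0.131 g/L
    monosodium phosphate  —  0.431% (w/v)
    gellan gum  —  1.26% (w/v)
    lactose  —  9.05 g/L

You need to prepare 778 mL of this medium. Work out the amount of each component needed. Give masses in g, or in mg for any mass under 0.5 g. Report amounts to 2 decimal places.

L-methionine 101.92 mg; monosodium phosphate 3.35 g; gellan gum 9.80 g; lactose 7.04 g

Scale factor relative to 1 L: 0.778.
L-methionine: 0.131 g/L × 0.778 L = 0.101918 g = 101.92 mg
monosodium phosphate: 0.431% w/v = 4.31 g/L → 4.31 × 0.778 L = 3.35 g
gellan gum: 1.26 g per 100 mL × 778 mL ÷ 100 = 9.80 g
lactose: 9.05 g/L × 0.778 L = 7.04 g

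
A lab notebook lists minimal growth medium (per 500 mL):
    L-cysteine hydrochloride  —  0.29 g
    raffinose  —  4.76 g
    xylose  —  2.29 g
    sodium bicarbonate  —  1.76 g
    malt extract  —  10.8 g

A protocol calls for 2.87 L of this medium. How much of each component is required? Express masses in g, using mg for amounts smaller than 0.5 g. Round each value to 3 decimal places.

Ratio of target to recipe volume: 2870 / 500 = 5.74.
L-cysteine hydrochloride: 0.29 g × (2870 mL / 500 mL) = 1.665 g
raffinose: 4.76 g × (2870 mL / 500 mL) = 27.322 g
xylose: 2.29 g × (2870 mL / 500 mL) = 13.145 g
sodium bicarbonate: 1.76 g × (2870 mL / 500 mL) = 10.102 g
malt extract: 10.8 g × (2870 mL / 500 mL) = 61.992 g

L-cysteine hydrochloride 1.665 g; raffinose 27.322 g; xylose 13.145 g; sodium bicarbonate 10.102 g; malt extract 61.992 g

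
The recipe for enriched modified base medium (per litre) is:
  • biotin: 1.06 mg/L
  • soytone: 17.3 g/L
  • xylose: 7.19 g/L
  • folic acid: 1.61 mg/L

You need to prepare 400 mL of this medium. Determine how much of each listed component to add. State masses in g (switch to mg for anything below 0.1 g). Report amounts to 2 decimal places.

biotin 0.42 mg; soytone 6.92 g; xylose 2.88 g; folic acid 0.64 mg

Working volume: 400 mL = 0.4 L.
biotin: 1.06 mg/L × 0.4 L = 0.42 mg
soytone: 17.3 g/L × 0.4 L = 6.92 g
xylose: 7.19 g/L × 0.4 L = 2.88 g
folic acid: 1.61 mg/L × 0.4 L = 0.64 mg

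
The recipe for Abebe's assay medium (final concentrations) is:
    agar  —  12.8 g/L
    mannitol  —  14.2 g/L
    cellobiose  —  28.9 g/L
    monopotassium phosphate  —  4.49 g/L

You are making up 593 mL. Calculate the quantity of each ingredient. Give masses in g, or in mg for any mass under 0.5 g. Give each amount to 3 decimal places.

agar 7.590 g; mannitol 8.421 g; cellobiose 17.138 g; monopotassium phosphate 2.663 g

Target volume = 593 mL = 0.593 L.
agar: 12.8 g/L × 0.593 L = 7.590 g
mannitol: 14.2 g/L × 0.593 L = 8.421 g
cellobiose: 28.9 g/L × 0.593 L = 17.138 g
monopotassium phosphate: 4.49 g/L × 0.593 L = 2.663 g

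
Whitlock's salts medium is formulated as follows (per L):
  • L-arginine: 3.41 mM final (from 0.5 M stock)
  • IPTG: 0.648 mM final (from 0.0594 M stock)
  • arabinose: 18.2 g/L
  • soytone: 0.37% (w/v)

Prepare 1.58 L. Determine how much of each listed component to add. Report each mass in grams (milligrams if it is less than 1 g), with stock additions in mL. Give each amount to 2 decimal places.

L-arginine 10.78 mL; IPTG 17.24 mL; arabinose 28.76 g; soytone 5.85 g

Scale factor relative to 1 L: 1.58.
L-arginine: dilute stock: 3.41 mM × 1580 mL ÷ 500 mM = 10.78 mL
IPTG: dilute stock: 0.648 mM × 1580 mL ÷ 59.4 mM = 17.24 mL
arabinose: 18.2 g/L × 1.58 L = 28.76 g
soytone: 0.37 g per 100 mL × 1580 mL ÷ 100 = 5.85 g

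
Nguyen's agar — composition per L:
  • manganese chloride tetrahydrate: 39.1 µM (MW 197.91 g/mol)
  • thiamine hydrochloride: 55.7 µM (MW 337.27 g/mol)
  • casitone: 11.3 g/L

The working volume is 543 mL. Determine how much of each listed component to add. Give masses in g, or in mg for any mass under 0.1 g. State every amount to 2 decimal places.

Working volume: 543 mL = 0.543 L.
manganese chloride tetrahydrate: 39.1 µmol/L × 197.91 g/mol × 0.543 L ÷ 1000 = 4.20 mg
thiamine hydrochloride: 55.7 µmol/L × 337.27 g/mol × 0.543 L ÷ 1000 = 10.20 mg
casitone: 11.3 g/L × 0.543 L = 6.14 g

manganese chloride tetrahydrate 4.20 mg; thiamine hydrochloride 10.20 mg; casitone 6.14 g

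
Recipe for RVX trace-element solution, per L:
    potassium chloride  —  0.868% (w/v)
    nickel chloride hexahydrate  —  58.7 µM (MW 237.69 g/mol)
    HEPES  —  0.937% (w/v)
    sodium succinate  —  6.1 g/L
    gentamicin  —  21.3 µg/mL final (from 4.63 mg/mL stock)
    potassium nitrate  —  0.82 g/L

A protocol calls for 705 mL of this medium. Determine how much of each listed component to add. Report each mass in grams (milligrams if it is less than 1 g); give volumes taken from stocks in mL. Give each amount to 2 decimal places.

Working volume: 705 mL = 0.705 L.
potassium chloride: 0.868% w/v = 8.68 g/L → 8.68 × 0.705 L = 6.12 g
nickel chloride hexahydrate: 58.7 µmol/L × 237.69 g/mol × 0.705 L ÷ 1000 = 9.84 mg
HEPES: 0.937 g per 100 mL × 705 mL ÷ 100 = 6.61 g
sodium succinate: 6.1 g/L × 0.705 L = 4.30 g
gentamicin: C1V1 = C2V2 → 21.3 µg/mL × 705 mL ÷ 4630 µg/mL = 3.24 mL
potassium nitrate: 0.82 g/L × 0.705 L = 0.5781 g = 578.10 mg

potassium chloride 6.12 g; nickel chloride hexahydrate 9.84 mg; HEPES 6.61 g; sodium succinate 4.30 g; gentamicin 3.24 mL; potassium nitrate 578.10 mg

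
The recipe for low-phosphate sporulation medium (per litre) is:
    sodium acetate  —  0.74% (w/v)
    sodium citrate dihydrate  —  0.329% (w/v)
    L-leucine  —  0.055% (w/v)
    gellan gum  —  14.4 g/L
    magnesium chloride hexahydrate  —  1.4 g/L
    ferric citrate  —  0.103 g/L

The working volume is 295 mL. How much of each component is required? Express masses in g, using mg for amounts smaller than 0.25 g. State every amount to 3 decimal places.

Target volume = 295 mL = 0.295 L.
sodium acetate: 0.74 g per 100 mL × 295 mL ÷ 100 = 2.183 g
sodium citrate dihydrate: 0.329 g per 100 mL × 295 mL ÷ 100 = 0.971 g
L-leucine: 0.055 g per 100 mL × 295 mL ÷ 100 = 0.16225 g = 162.250 mg
gellan gum: 14.4 g/L × 0.295 L = 4.248 g
magnesium chloride hexahydrate: 1.4 g/L × 0.295 L = 0.413 g
ferric citrate: 0.103 g/L × 0.295 L = 0.030385 g = 30.385 mg

sodium acetate 2.183 g; sodium citrate dihydrate 0.971 g; L-leucine 162.250 mg; gellan gum 4.248 g; magnesium chloride hexahydrate 0.413 g; ferric citrate 30.385 mg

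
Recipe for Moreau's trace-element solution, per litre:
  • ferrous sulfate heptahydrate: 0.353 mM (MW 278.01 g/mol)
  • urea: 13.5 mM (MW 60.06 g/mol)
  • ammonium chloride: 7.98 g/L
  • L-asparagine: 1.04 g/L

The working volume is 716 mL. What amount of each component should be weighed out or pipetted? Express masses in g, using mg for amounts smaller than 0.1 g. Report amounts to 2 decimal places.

Target volume = 716 mL = 0.716 L.
ferrous sulfate heptahydrate: 0.353 mmol/L × 278.01 mg/mmol × 0.716 L = 70.27 mg
urea: 13.5 mmol/L × 60.06 g/mol × 0.716 L ÷ 1000 = 0.58 g
ammonium chloride: 7.98 g/L × 0.716 L = 5.71 g
L-asparagine: 1.04 g/L × 0.716 L = 0.74 g

ferrous sulfate heptahydrate 70.27 mg; urea 0.58 g; ammonium chloride 5.71 g; L-asparagine 0.74 g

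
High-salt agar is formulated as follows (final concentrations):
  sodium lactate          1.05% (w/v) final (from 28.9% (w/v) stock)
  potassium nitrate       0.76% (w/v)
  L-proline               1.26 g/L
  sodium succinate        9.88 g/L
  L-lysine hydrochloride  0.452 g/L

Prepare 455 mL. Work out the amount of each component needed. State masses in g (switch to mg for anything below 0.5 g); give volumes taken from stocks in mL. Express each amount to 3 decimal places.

Scale factor relative to 1 L: 0.455.
sodium lactate: V = C2·V2/C1 = 1.05% ÷ 28.9% × 455 mL = 16.531 mL
potassium nitrate: 0.76% w/v = 7.6 g/L → 7.6 × 0.455 L = 3.458 g
L-proline: 1.26 g/L × 0.455 L = 0.573 g
sodium succinate: 9.88 g/L × 0.455 L = 4.495 g
L-lysine hydrochloride: 0.452 g/L × 0.455 L = 0.20566 g = 205.660 mg

sodium lactate 16.531 mL; potassium nitrate 3.458 g; L-proline 0.573 g; sodium succinate 4.495 g; L-lysine hydrochloride 205.660 mg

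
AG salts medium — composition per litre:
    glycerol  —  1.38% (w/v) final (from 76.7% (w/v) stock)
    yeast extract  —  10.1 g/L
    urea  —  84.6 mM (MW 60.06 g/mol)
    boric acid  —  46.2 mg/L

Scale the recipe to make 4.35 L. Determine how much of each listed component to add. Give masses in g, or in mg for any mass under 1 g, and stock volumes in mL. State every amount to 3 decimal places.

Scale factor relative to 1 L: 4.35.
glycerol: dilute stock: 1.38% ÷ 76.7% × 4350 mL = 78.266 mL
yeast extract: 10.1 g/L × 4.35 L = 43.935 g
urea: 84.6 mmol/L × 60.06 g/mol × 4.35 L ÷ 1000 = 22.103 g
boric acid: 46.2 mg/L × 4.35 L = 200.970 mg

glycerol 78.266 mL; yeast extract 43.935 g; urea 22.103 g; boric acid 200.970 mg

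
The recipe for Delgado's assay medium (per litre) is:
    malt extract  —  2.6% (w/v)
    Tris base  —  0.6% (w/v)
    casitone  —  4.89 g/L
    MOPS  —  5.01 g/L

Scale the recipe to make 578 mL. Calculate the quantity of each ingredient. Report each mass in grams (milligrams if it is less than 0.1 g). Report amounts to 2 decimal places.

Scale factor relative to 1 L: 0.578.
malt extract: 2.6 g per 100 mL × 578 mL ÷ 100 = 15.03 g
Tris base: 0.6% w/v = 6 g/L → 6 × 0.578 L = 3.47 g
casitone: 4.89 g/L × 0.578 L = 2.83 g
MOPS: 5.01 g/L × 0.578 L = 2.90 g

malt extract 15.03 g; Tris base 3.47 g; casitone 2.83 g; MOPS 2.90 g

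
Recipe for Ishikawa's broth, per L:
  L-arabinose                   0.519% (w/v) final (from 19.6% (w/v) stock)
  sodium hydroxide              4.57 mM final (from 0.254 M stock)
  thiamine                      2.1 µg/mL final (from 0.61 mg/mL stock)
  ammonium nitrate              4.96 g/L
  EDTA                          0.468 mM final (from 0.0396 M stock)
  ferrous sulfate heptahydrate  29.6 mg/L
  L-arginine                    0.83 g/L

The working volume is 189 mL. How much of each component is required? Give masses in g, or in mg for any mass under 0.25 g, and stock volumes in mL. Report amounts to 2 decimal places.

Scale factor relative to 1 L: 0.189.
L-arabinose: dilute stock: 0.519% ÷ 19.6% × 189 mL = 5.00 mL
sodium hydroxide: C1V1 = C2V2 → 4.57 mM × 189 mL ÷ 254 mM = 3.40 mL
thiamine: V = C2·V2/C1 = 2.1 µg/mL × 189 mL ÷ 610 µg/mL = 0.65 mL
ammonium nitrate: 4.96 g/L × 0.189 L = 0.94 g
EDTA: V = C2·V2/C1 = 0.468 mM × 189 mL ÷ 39.6 mM = 2.23 mL
ferrous sulfate heptahydrate: 29.6 mg/L × 0.189 L = 5.59 mg
L-arginine: 0.83 g/L × 0.189 L = 0.15687 g = 156.87 mg

L-arabinose 5.00 mL; sodium hydroxide 3.40 mL; thiamine 0.65 mL; ammonium nitrate 0.94 g; EDTA 2.23 mL; ferrous sulfate heptahydrate 5.59 mg; L-arginine 156.87 mg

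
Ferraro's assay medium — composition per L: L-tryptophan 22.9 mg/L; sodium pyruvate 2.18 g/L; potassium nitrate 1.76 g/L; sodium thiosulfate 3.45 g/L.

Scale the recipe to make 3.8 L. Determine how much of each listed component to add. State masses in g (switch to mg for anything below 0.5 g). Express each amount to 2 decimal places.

Scale factor relative to 1 L: 3.8.
L-tryptophan: 22.9 mg/L × 3.8 L = 87.02 mg
sodium pyruvate: 2.18 g/L × 3.8 L = 8.28 g
potassium nitrate: 1.76 g/L × 3.8 L = 6.69 g
sodium thiosulfate: 3.45 g/L × 3.8 L = 13.11 g

L-tryptophan 87.02 mg; sodium pyruvate 8.28 g; potassium nitrate 6.69 g; sodium thiosulfate 13.11 g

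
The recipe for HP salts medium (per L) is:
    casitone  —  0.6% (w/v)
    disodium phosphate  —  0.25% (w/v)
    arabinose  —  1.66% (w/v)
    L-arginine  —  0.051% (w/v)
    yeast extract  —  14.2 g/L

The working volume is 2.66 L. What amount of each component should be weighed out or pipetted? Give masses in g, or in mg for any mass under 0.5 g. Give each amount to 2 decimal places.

casitone 15.96 g; disodium phosphate 6.65 g; arabinose 44.16 g; L-arginine 1.36 g; yeast extract 37.77 g

Scale factor relative to 1 L: 2.66.
casitone: 0.6% w/v = 6 g/L → 6 × 2.66 L = 15.96 g
disodium phosphate: 0.25% w/v = 2.5 g/L → 2.5 × 2.66 L = 6.65 g
arabinose: 1.66% w/v = 16.6 g/L → 16.6 × 2.66 L = 44.16 g
L-arginine: 0.051% w/v = 0.51 g/L → 0.51 × 2.66 L = 1.36 g
yeast extract: 14.2 g/L × 2.66 L = 37.77 g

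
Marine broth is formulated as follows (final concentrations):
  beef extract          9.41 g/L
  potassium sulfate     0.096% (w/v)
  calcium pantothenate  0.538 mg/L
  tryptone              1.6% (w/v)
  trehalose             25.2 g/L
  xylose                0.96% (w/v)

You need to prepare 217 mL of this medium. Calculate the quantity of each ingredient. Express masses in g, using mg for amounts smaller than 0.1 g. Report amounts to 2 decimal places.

beef extract 2.04 g; potassium sulfate 0.21 g; calcium pantothenate 0.12 mg; tryptone 3.47 g; trehalose 5.47 g; xylose 2.08 g

Working volume: 217 mL = 0.217 L.
beef extract: 9.41 g/L × 0.217 L = 2.04 g
potassium sulfate: 0.096 g per 100 mL × 217 mL ÷ 100 = 0.21 g
calcium pantothenate: 0.538 mg/L × 0.217 L = 0.12 mg
tryptone: 1.6% w/v = 16 g/L → 16 × 0.217 L = 3.47 g
trehalose: 25.2 g/L × 0.217 L = 5.47 g
xylose: 0.96% w/v = 9.6 g/L → 9.6 × 0.217 L = 2.08 g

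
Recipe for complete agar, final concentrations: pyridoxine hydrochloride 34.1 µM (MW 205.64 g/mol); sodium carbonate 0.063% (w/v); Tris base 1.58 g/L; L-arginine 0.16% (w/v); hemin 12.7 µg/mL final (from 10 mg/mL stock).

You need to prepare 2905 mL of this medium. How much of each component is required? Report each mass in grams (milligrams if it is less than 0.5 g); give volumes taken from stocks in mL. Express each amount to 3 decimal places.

pyridoxine hydrochloride 20.371 mg; sodium carbonate 1.830 g; Tris base 4.590 g; L-arginine 4.648 g; hemin 3.689 mL

Target volume = 2905 mL = 2.905 L.
pyridoxine hydrochloride: 34.1 µmol/L × 205.64 g/mol × 2.905 L ÷ 1000 = 20.371 mg
sodium carbonate: 0.063% w/v = 0.63 g/L → 0.63 × 2.905 L = 1.830 g
Tris base: 1.58 g/L × 2.905 L = 4.590 g
L-arginine: 0.16 g per 100 mL × 2905 mL ÷ 100 = 4.648 g
hemin: C1V1 = C2V2 → 12.7 µg/mL × 2905 mL ÷ 10000 µg/mL = 3.689 mL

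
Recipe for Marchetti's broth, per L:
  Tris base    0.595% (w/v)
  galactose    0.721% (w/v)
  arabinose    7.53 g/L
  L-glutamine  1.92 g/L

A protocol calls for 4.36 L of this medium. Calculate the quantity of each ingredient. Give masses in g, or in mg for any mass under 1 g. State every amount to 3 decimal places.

Working volume: 4.36 L.
Tris base: 0.595% w/v = 5.95 g/L → 5.95 × 4.36 L = 25.942 g
galactose: 0.721 g per 100 mL × 4360 mL ÷ 100 = 31.436 g
arabinose: 7.53 g/L × 4.36 L = 32.831 g
L-glutamine: 1.92 g/L × 4.36 L = 8.371 g

Tris base 25.942 g; galactose 31.436 g; arabinose 32.831 g; L-glutamine 8.371 g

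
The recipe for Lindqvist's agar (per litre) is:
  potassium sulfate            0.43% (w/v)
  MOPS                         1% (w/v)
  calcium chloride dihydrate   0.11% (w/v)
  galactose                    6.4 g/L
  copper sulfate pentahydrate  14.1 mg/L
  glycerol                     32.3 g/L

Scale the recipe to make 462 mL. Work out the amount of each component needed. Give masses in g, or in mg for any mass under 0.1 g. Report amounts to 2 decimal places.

potassium sulfate 1.99 g; MOPS 4.62 g; calcium chloride dihydrate 0.51 g; galactose 2.96 g; copper sulfate pentahydrate 6.51 mg; glycerol 14.92 g

Scale factor relative to 1 L: 0.462.
potassium sulfate: 0.43 g per 100 mL × 462 mL ÷ 100 = 1.99 g
MOPS: 1% w/v = 10 g/L → 10 × 0.462 L = 4.62 g
calcium chloride dihydrate: 0.11% w/v = 1.1 g/L → 1.1 × 0.462 L = 0.51 g
galactose: 6.4 g/L × 0.462 L = 2.96 g
copper sulfate pentahydrate: 14.1 mg/L × 0.462 L = 6.51 mg
glycerol: 32.3 g/L × 0.462 L = 14.92 g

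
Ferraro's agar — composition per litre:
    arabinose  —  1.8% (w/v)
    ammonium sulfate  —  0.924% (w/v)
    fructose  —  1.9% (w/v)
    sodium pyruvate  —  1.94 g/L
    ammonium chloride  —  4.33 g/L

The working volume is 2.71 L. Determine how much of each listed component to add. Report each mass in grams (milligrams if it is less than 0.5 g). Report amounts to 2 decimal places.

arabinose 48.78 g; ammonium sulfate 25.04 g; fructose 51.49 g; sodium pyruvate 5.26 g; ammonium chloride 11.73 g

Working volume: 2.71 L.
arabinose: 1.8% w/v = 18 g/L → 18 × 2.71 L = 48.78 g
ammonium sulfate: 0.924 g per 100 mL × 2710 mL ÷ 100 = 25.04 g
fructose: 1.9 g per 100 mL × 2710 mL ÷ 100 = 51.49 g
sodium pyruvate: 1.94 g/L × 2.71 L = 5.26 g
ammonium chloride: 4.33 g/L × 2.71 L = 11.73 g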